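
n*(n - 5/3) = n^2 - 5*n/3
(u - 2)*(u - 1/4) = u^2 - 9*u/4 + 1/2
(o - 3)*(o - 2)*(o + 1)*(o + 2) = o^4 - 2*o^3 - 7*o^2 + 8*o + 12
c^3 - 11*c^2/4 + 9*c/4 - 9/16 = (c - 3/2)*(c - 3/4)*(c - 1/2)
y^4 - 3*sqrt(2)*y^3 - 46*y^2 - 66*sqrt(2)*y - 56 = (y - 7*sqrt(2))*(y + sqrt(2))^2*(y + 2*sqrt(2))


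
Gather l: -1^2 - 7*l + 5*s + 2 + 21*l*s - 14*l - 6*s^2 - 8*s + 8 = l*(21*s - 21) - 6*s^2 - 3*s + 9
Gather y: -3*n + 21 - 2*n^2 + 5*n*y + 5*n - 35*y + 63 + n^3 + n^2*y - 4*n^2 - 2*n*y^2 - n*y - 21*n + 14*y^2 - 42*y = n^3 - 6*n^2 - 19*n + y^2*(14 - 2*n) + y*(n^2 + 4*n - 77) + 84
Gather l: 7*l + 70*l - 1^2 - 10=77*l - 11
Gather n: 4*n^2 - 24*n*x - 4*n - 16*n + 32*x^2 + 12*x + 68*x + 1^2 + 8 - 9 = 4*n^2 + n*(-24*x - 20) + 32*x^2 + 80*x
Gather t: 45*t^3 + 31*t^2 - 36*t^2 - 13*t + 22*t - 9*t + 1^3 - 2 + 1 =45*t^3 - 5*t^2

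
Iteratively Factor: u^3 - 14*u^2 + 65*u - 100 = (u - 5)*(u^2 - 9*u + 20) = (u - 5)*(u - 4)*(u - 5)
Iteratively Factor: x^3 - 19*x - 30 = (x - 5)*(x^2 + 5*x + 6) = (x - 5)*(x + 2)*(x + 3)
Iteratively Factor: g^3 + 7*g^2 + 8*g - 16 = (g + 4)*(g^2 + 3*g - 4) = (g - 1)*(g + 4)*(g + 4)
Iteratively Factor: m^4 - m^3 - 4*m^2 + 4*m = (m + 2)*(m^3 - 3*m^2 + 2*m) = (m - 2)*(m + 2)*(m^2 - m) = m*(m - 2)*(m + 2)*(m - 1)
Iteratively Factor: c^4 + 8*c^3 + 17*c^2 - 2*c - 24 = (c + 3)*(c^3 + 5*c^2 + 2*c - 8) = (c + 2)*(c + 3)*(c^2 + 3*c - 4) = (c - 1)*(c + 2)*(c + 3)*(c + 4)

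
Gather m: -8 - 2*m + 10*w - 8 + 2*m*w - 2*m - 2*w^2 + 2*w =m*(2*w - 4) - 2*w^2 + 12*w - 16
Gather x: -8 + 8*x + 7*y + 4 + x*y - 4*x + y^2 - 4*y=x*(y + 4) + y^2 + 3*y - 4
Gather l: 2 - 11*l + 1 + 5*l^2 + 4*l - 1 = 5*l^2 - 7*l + 2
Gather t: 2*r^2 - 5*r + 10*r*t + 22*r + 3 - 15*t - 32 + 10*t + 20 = 2*r^2 + 17*r + t*(10*r - 5) - 9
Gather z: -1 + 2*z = 2*z - 1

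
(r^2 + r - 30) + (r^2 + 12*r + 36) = 2*r^2 + 13*r + 6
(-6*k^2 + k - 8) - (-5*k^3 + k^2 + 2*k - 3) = 5*k^3 - 7*k^2 - k - 5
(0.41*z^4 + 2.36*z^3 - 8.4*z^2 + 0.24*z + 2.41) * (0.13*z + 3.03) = 0.0533*z^5 + 1.5491*z^4 + 6.0588*z^3 - 25.4208*z^2 + 1.0405*z + 7.3023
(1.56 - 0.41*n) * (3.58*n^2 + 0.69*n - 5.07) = -1.4678*n^3 + 5.3019*n^2 + 3.1551*n - 7.9092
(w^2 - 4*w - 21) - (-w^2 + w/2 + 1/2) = 2*w^2 - 9*w/2 - 43/2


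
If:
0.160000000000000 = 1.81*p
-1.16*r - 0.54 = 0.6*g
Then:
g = -1.93333333333333*r - 0.9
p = 0.09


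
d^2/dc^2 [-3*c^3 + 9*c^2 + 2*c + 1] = 18 - 18*c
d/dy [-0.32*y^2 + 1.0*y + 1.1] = 1.0 - 0.64*y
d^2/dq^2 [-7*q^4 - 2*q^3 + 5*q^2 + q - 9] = -84*q^2 - 12*q + 10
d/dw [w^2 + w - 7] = 2*w + 1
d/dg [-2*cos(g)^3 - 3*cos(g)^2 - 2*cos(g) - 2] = 2*(3*cos(g)^2 + 3*cos(g) + 1)*sin(g)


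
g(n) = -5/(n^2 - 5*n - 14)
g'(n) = -5*(5 - 2*n)/(n^2 - 5*n - 14)^2 = 5*(2*n - 5)/(-n^2 + 5*n + 14)^2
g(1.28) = 0.27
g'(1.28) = -0.03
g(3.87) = 0.27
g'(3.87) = 0.04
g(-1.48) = 1.13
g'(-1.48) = -2.05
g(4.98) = 0.35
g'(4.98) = 0.12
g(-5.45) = -0.12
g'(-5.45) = -0.04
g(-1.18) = 0.75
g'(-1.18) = -0.82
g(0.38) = 0.32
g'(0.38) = -0.09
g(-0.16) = 0.38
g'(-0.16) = -0.15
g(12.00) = -0.07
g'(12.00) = 0.02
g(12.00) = -0.07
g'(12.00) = 0.02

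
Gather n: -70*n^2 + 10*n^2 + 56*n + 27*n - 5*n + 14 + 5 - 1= -60*n^2 + 78*n + 18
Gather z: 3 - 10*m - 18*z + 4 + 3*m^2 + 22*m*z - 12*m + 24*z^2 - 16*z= 3*m^2 - 22*m + 24*z^2 + z*(22*m - 34) + 7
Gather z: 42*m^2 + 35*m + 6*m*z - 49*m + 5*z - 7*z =42*m^2 - 14*m + z*(6*m - 2)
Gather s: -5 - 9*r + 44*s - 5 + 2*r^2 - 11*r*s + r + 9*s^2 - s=2*r^2 - 8*r + 9*s^2 + s*(43 - 11*r) - 10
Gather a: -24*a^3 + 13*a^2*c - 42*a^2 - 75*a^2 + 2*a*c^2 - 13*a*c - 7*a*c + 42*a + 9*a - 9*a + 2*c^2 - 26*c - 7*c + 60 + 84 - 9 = -24*a^3 + a^2*(13*c - 117) + a*(2*c^2 - 20*c + 42) + 2*c^2 - 33*c + 135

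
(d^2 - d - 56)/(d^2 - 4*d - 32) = (d + 7)/(d + 4)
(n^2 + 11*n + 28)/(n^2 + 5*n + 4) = (n + 7)/(n + 1)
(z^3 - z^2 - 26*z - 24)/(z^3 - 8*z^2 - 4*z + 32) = (z^3 - z^2 - 26*z - 24)/(z^3 - 8*z^2 - 4*z + 32)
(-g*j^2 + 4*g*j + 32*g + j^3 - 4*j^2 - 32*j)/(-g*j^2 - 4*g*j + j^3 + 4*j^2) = (j - 8)/j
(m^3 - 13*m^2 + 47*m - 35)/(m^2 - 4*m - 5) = (m^2 - 8*m + 7)/(m + 1)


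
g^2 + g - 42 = (g - 6)*(g + 7)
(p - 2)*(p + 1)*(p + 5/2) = p^3 + 3*p^2/2 - 9*p/2 - 5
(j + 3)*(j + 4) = j^2 + 7*j + 12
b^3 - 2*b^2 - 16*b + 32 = (b - 4)*(b - 2)*(b + 4)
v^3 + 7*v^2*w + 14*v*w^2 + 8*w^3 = (v + w)*(v + 2*w)*(v + 4*w)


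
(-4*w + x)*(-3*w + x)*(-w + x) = -12*w^3 + 19*w^2*x - 8*w*x^2 + x^3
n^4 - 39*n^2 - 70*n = n*(n - 7)*(n + 2)*(n + 5)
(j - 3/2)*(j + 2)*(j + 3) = j^3 + 7*j^2/2 - 3*j/2 - 9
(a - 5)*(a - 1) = a^2 - 6*a + 5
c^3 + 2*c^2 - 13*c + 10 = (c - 2)*(c - 1)*(c + 5)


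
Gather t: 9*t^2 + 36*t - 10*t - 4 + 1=9*t^2 + 26*t - 3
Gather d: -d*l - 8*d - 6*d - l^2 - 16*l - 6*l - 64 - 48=d*(-l - 14) - l^2 - 22*l - 112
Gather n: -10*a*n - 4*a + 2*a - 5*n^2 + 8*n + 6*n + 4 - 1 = -2*a - 5*n^2 + n*(14 - 10*a) + 3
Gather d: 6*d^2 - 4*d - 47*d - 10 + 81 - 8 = 6*d^2 - 51*d + 63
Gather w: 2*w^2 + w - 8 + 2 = 2*w^2 + w - 6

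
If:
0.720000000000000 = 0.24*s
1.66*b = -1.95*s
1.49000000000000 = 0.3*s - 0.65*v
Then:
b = -3.52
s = 3.00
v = -0.91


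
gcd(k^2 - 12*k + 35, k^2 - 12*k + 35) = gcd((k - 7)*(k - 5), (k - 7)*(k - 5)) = k^2 - 12*k + 35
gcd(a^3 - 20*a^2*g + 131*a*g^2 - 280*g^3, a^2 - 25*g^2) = a - 5*g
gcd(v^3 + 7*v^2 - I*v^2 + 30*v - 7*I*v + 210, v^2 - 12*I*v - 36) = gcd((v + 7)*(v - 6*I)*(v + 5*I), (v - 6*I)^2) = v - 6*I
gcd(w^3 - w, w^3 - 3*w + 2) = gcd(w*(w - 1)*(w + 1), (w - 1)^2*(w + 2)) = w - 1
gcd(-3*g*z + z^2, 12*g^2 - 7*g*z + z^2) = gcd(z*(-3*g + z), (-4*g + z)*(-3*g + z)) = -3*g + z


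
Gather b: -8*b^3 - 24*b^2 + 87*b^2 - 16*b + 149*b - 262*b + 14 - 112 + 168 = -8*b^3 + 63*b^2 - 129*b + 70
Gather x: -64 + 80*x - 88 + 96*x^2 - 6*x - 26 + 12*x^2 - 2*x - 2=108*x^2 + 72*x - 180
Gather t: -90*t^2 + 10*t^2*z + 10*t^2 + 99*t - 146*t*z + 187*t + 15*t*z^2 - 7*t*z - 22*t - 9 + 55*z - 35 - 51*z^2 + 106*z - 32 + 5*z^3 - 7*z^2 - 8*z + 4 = t^2*(10*z - 80) + t*(15*z^2 - 153*z + 264) + 5*z^3 - 58*z^2 + 153*z - 72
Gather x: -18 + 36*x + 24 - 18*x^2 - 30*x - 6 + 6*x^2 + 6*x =-12*x^2 + 12*x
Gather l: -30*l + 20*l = -10*l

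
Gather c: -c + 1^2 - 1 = -c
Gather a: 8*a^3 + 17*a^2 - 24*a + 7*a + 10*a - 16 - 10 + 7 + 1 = 8*a^3 + 17*a^2 - 7*a - 18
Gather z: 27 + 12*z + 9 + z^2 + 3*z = z^2 + 15*z + 36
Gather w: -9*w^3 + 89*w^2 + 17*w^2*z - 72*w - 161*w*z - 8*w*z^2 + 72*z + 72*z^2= -9*w^3 + w^2*(17*z + 89) + w*(-8*z^2 - 161*z - 72) + 72*z^2 + 72*z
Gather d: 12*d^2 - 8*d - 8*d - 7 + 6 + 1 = 12*d^2 - 16*d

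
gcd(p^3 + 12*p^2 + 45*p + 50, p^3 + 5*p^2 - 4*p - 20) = p^2 + 7*p + 10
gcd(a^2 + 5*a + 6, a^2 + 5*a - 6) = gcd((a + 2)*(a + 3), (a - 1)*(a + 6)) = 1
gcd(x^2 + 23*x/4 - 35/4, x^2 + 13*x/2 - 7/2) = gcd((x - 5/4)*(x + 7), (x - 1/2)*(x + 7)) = x + 7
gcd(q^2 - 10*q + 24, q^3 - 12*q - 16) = q - 4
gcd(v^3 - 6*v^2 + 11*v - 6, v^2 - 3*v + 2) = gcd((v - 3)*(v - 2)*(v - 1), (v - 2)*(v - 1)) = v^2 - 3*v + 2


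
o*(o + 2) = o^2 + 2*o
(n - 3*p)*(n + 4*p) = n^2 + n*p - 12*p^2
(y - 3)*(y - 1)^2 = y^3 - 5*y^2 + 7*y - 3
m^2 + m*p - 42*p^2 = (m - 6*p)*(m + 7*p)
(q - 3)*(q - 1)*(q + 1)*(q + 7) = q^4 + 4*q^3 - 22*q^2 - 4*q + 21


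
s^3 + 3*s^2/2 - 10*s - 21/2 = (s - 3)*(s + 1)*(s + 7/2)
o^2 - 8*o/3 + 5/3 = (o - 5/3)*(o - 1)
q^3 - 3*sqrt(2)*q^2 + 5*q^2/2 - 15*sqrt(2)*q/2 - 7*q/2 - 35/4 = (q + 5/2)*(q - 7*sqrt(2)/2)*(q + sqrt(2)/2)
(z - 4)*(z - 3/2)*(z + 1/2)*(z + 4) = z^4 - z^3 - 67*z^2/4 + 16*z + 12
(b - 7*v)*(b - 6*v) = b^2 - 13*b*v + 42*v^2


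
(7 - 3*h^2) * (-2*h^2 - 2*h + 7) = 6*h^4 + 6*h^3 - 35*h^2 - 14*h + 49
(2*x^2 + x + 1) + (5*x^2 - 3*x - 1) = 7*x^2 - 2*x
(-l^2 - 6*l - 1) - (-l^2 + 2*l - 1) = -8*l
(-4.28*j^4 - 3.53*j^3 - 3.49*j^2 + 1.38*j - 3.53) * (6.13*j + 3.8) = -26.2364*j^5 - 37.9029*j^4 - 34.8077*j^3 - 4.8026*j^2 - 16.3949*j - 13.414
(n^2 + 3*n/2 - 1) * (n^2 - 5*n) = n^4 - 7*n^3/2 - 17*n^2/2 + 5*n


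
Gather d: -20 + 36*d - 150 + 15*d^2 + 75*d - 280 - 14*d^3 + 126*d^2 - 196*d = -14*d^3 + 141*d^2 - 85*d - 450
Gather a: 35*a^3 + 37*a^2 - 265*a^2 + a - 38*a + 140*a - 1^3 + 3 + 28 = 35*a^3 - 228*a^2 + 103*a + 30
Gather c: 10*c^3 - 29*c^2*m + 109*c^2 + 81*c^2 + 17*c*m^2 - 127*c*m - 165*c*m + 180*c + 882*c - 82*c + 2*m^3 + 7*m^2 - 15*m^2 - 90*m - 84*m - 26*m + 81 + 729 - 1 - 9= 10*c^3 + c^2*(190 - 29*m) + c*(17*m^2 - 292*m + 980) + 2*m^3 - 8*m^2 - 200*m + 800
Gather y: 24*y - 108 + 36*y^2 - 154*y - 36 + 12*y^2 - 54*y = 48*y^2 - 184*y - 144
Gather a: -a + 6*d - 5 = -a + 6*d - 5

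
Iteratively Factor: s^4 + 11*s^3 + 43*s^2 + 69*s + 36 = (s + 3)*(s^3 + 8*s^2 + 19*s + 12) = (s + 1)*(s + 3)*(s^2 + 7*s + 12) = (s + 1)*(s + 3)*(s + 4)*(s + 3)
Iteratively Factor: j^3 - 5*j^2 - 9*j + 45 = (j - 5)*(j^2 - 9) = (j - 5)*(j + 3)*(j - 3)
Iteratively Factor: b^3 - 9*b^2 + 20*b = (b - 5)*(b^2 - 4*b) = (b - 5)*(b - 4)*(b)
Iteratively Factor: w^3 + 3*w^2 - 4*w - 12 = (w + 2)*(w^2 + w - 6) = (w + 2)*(w + 3)*(w - 2)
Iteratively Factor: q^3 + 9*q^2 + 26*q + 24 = (q + 3)*(q^2 + 6*q + 8) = (q + 2)*(q + 3)*(q + 4)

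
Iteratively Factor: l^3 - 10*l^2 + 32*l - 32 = (l - 2)*(l^2 - 8*l + 16) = (l - 4)*(l - 2)*(l - 4)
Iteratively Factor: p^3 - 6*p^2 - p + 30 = (p - 3)*(p^2 - 3*p - 10) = (p - 5)*(p - 3)*(p + 2)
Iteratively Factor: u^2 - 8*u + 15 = (u - 5)*(u - 3)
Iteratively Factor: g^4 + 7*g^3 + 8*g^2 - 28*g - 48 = (g + 2)*(g^3 + 5*g^2 - 2*g - 24) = (g + 2)*(g + 4)*(g^2 + g - 6) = (g + 2)*(g + 3)*(g + 4)*(g - 2)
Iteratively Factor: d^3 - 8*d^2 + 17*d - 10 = (d - 2)*(d^2 - 6*d + 5) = (d - 5)*(d - 2)*(d - 1)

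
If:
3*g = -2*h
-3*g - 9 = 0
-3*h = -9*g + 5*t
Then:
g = -3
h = 9/2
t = -81/10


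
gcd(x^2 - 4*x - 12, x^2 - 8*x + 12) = x - 6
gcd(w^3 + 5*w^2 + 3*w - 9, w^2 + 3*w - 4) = w - 1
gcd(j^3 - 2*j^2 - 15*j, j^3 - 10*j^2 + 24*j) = j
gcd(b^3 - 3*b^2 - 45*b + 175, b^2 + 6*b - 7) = b + 7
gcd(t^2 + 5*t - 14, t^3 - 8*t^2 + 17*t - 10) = t - 2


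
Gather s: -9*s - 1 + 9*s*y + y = s*(9*y - 9) + y - 1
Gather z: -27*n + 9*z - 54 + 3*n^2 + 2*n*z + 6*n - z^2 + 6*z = 3*n^2 - 21*n - z^2 + z*(2*n + 15) - 54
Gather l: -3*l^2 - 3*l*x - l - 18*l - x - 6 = -3*l^2 + l*(-3*x - 19) - x - 6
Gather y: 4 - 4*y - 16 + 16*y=12*y - 12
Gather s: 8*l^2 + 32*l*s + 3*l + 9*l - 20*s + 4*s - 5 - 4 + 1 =8*l^2 + 12*l + s*(32*l - 16) - 8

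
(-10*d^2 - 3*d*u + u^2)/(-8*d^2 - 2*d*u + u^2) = (-5*d + u)/(-4*d + u)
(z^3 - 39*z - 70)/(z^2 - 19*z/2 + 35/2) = 2*(z^2 + 7*z + 10)/(2*z - 5)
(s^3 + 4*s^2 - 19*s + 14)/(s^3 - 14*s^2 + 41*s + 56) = (s^3 + 4*s^2 - 19*s + 14)/(s^3 - 14*s^2 + 41*s + 56)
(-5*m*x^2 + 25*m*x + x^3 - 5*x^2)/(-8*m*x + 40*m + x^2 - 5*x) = x*(-5*m + x)/(-8*m + x)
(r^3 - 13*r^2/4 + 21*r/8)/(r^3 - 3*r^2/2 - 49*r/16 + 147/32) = 4*r/(4*r + 7)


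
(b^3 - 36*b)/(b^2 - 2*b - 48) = b*(b - 6)/(b - 8)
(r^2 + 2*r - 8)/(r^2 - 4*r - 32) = (r - 2)/(r - 8)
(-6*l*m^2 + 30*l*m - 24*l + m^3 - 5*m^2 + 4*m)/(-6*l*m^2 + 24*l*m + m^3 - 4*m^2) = (m - 1)/m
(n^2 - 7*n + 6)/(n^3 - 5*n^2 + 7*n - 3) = (n - 6)/(n^2 - 4*n + 3)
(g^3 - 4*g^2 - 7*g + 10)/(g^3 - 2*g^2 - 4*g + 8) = (g^2 - 6*g + 5)/(g^2 - 4*g + 4)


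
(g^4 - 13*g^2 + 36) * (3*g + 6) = 3*g^5 + 6*g^4 - 39*g^3 - 78*g^2 + 108*g + 216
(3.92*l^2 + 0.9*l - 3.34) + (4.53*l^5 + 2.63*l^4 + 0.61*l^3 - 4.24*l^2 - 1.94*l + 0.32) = 4.53*l^5 + 2.63*l^4 + 0.61*l^3 - 0.32*l^2 - 1.04*l - 3.02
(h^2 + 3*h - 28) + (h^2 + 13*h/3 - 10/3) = 2*h^2 + 22*h/3 - 94/3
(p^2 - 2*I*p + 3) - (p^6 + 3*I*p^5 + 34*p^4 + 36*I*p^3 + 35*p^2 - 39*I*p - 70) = -p^6 - 3*I*p^5 - 34*p^4 - 36*I*p^3 - 34*p^2 + 37*I*p + 73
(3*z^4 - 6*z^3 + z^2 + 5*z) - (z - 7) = 3*z^4 - 6*z^3 + z^2 + 4*z + 7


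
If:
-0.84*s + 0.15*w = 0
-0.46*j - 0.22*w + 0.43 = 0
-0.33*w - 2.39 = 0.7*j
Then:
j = -303.50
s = 113.67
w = 636.55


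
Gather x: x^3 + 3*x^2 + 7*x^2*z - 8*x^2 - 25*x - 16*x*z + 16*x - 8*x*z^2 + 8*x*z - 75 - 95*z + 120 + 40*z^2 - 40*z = x^3 + x^2*(7*z - 5) + x*(-8*z^2 - 8*z - 9) + 40*z^2 - 135*z + 45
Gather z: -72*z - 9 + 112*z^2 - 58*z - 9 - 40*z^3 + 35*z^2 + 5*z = -40*z^3 + 147*z^2 - 125*z - 18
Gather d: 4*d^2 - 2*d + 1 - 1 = 4*d^2 - 2*d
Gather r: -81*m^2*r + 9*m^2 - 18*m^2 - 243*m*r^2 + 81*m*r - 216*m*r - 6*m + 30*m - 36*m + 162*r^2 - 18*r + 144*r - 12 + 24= -9*m^2 - 12*m + r^2*(162 - 243*m) + r*(-81*m^2 - 135*m + 126) + 12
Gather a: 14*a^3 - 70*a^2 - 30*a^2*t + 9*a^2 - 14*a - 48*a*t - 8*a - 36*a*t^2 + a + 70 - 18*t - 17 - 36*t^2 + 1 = 14*a^3 + a^2*(-30*t - 61) + a*(-36*t^2 - 48*t - 21) - 36*t^2 - 18*t + 54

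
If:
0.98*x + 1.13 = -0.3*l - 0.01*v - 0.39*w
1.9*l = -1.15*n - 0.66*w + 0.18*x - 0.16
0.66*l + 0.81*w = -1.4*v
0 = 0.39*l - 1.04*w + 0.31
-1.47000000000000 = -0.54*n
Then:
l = -1.67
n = 2.72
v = 0.98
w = -0.33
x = -0.52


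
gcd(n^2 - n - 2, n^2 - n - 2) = n^2 - n - 2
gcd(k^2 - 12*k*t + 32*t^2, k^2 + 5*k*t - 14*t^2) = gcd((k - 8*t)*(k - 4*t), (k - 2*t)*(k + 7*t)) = 1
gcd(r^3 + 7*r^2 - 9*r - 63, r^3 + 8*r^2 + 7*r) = r + 7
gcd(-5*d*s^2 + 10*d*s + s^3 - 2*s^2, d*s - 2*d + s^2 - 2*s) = s - 2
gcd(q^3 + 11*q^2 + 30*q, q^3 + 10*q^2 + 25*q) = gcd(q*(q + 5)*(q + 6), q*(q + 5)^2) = q^2 + 5*q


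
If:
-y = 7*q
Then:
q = -y/7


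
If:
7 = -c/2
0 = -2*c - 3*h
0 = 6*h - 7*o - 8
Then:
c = -14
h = 28/3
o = 48/7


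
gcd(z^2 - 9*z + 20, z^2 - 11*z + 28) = z - 4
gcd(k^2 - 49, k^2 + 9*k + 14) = k + 7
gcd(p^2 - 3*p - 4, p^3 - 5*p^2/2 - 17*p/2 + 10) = p - 4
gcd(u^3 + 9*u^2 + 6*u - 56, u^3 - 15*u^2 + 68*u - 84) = u - 2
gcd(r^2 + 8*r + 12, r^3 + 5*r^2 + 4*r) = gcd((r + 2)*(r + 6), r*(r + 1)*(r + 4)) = 1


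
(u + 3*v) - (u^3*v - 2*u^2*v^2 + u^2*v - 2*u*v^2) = -u^3*v + 2*u^2*v^2 - u^2*v + 2*u*v^2 + u + 3*v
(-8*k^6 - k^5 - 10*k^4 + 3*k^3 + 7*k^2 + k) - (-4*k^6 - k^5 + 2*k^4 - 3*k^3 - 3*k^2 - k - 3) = -4*k^6 - 12*k^4 + 6*k^3 + 10*k^2 + 2*k + 3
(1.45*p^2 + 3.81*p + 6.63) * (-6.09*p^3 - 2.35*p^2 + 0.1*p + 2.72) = -8.8305*p^5 - 26.6104*p^4 - 49.1852*p^3 - 11.2555*p^2 + 11.0262*p + 18.0336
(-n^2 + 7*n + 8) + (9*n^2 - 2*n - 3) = 8*n^2 + 5*n + 5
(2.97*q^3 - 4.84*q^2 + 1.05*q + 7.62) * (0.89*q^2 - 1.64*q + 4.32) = 2.6433*q^5 - 9.1784*q^4 + 21.7025*q^3 - 15.849*q^2 - 7.9608*q + 32.9184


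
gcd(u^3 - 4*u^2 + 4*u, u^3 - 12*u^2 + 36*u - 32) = u^2 - 4*u + 4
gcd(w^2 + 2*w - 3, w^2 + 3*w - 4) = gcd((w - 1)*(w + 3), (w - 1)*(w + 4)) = w - 1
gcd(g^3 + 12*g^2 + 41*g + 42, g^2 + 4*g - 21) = g + 7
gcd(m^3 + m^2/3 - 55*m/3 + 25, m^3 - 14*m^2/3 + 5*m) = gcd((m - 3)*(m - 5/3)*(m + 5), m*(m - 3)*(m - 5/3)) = m^2 - 14*m/3 + 5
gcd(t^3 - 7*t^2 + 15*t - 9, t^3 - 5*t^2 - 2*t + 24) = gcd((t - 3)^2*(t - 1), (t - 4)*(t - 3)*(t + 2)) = t - 3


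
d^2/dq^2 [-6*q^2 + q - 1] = -12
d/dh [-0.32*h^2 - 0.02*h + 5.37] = -0.64*h - 0.02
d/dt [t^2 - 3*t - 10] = 2*t - 3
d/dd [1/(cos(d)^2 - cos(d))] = (-sin(d)/cos(d)^2 + 2*tan(d))/(cos(d) - 1)^2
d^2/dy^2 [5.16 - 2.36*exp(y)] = -2.36*exp(y)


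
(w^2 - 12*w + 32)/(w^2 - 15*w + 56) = (w - 4)/(w - 7)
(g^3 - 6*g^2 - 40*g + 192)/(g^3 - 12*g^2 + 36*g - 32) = (g^2 + 2*g - 24)/(g^2 - 4*g + 4)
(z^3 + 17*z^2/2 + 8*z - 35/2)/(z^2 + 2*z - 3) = (2*z^2 + 19*z + 35)/(2*(z + 3))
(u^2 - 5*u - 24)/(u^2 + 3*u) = (u - 8)/u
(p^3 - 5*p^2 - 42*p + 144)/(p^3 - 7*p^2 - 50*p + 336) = (p^2 + 3*p - 18)/(p^2 + p - 42)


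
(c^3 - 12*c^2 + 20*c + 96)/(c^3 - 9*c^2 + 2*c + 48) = (c - 6)/(c - 3)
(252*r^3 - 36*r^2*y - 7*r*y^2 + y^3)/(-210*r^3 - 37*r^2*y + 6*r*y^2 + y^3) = (-42*r^2 - r*y + y^2)/(35*r^2 + 12*r*y + y^2)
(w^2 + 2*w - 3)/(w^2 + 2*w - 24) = (w^2 + 2*w - 3)/(w^2 + 2*w - 24)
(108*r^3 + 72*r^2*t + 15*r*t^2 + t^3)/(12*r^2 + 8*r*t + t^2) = (18*r^2 + 9*r*t + t^2)/(2*r + t)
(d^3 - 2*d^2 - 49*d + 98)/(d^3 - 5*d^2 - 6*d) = (-d^3 + 2*d^2 + 49*d - 98)/(d*(-d^2 + 5*d + 6))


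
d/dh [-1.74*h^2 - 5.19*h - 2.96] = -3.48*h - 5.19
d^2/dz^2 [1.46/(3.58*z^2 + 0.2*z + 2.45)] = (-37.423888*z^2 - 2.09072*z + 1.46*(7.16*z + 0.2)*(14.32*z + 0.4) - 25.61132)/(3.58*z^2 + 0.2*z + 2.45)^3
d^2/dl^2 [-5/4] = 0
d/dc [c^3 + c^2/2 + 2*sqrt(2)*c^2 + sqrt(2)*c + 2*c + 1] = 3*c^2 + c + 4*sqrt(2)*c + sqrt(2) + 2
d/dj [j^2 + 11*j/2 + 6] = 2*j + 11/2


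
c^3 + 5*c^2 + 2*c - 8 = (c - 1)*(c + 2)*(c + 4)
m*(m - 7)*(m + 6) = m^3 - m^2 - 42*m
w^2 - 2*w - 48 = (w - 8)*(w + 6)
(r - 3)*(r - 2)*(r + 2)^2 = r^4 - r^3 - 10*r^2 + 4*r + 24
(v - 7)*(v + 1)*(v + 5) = v^3 - v^2 - 37*v - 35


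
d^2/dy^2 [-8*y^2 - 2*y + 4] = -16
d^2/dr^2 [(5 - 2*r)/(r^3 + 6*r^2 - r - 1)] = 2*(-(2*r - 5)*(3*r^2 + 12*r - 1)^2 + (6*r^2 + 24*r + 3*(r + 2)*(2*r - 5) - 2)*(r^3 + 6*r^2 - r - 1))/(r^3 + 6*r^2 - r - 1)^3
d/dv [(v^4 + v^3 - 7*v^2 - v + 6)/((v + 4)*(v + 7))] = 2*(v^5 + 17*v^4 + 67*v^3 + 4*v^2 - 202*v - 47)/(v^4 + 22*v^3 + 177*v^2 + 616*v + 784)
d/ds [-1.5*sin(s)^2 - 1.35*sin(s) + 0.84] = -(3.0*sin(s) + 1.35)*cos(s)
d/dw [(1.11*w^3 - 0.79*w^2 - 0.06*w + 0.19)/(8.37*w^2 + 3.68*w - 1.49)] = (9.2907*w^4 + 8.1696*w^3 - 7.3667*w^2 - 0.8264*w - 0.6098)/(70.0569*w^4 + 61.6032*w^3 - 11.4002*w^2 - 10.9664*w + 2.2201)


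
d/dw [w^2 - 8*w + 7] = 2*w - 8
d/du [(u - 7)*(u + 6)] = 2*u - 1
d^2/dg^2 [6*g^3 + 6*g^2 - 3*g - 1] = 36*g + 12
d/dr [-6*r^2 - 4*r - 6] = -12*r - 4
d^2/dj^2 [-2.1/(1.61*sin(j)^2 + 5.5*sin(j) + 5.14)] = (21.77364*sin(j)^4 + 55.7865*sin(j)^3 - 38.64882*sin(j)^2 - 170.94*sin(j) - 92.29332)/(1.61*sin(j)^2 + 5.5*sin(j) + 5.14)^3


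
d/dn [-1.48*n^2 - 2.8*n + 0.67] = -2.96*n - 2.8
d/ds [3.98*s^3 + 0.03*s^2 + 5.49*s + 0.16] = 11.94*s^2 + 0.06*s + 5.49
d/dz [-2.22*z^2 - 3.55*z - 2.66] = -4.44*z - 3.55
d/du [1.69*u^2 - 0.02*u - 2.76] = 3.38*u - 0.02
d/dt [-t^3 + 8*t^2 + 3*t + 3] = -3*t^2 + 16*t + 3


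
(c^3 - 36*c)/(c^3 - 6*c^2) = (c + 6)/c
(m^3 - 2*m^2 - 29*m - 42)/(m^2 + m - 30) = (m^3 - 2*m^2 - 29*m - 42)/(m^2 + m - 30)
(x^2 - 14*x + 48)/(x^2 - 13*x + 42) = (x - 8)/(x - 7)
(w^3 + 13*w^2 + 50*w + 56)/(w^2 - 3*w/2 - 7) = 2*(w^2 + 11*w + 28)/(2*w - 7)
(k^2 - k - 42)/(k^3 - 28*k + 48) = (k - 7)/(k^2 - 6*k + 8)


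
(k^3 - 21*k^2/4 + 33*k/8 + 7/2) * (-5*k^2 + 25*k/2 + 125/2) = -5*k^5 + 155*k^4/4 - 95*k^3/4 - 4705*k^2/16 + 4825*k/16 + 875/4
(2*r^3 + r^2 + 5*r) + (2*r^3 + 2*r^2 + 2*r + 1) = 4*r^3 + 3*r^2 + 7*r + 1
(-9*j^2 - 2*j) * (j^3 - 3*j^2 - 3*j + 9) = -9*j^5 + 25*j^4 + 33*j^3 - 75*j^2 - 18*j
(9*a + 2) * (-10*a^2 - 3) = -90*a^3 - 20*a^2 - 27*a - 6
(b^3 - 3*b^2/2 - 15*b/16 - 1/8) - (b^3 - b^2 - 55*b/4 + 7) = -b^2/2 + 205*b/16 - 57/8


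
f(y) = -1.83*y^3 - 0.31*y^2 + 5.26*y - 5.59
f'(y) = -5.49*y^2 - 0.62*y + 5.26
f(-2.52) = 8.47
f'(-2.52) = -28.04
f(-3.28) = 38.40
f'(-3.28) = -51.77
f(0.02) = -5.48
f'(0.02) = 5.25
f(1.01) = -2.48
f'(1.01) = -0.97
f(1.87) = -8.80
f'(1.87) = -15.10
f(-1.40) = -8.54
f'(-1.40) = -4.63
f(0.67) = -2.76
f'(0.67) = 2.38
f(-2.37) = 4.56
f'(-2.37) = -24.11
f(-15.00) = 6022.01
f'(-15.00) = -1220.69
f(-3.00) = 25.25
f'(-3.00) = -42.29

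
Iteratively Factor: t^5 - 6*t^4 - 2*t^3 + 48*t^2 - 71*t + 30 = (t - 2)*(t^4 - 4*t^3 - 10*t^2 + 28*t - 15) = (t - 2)*(t - 1)*(t^3 - 3*t^2 - 13*t + 15) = (t - 2)*(t - 1)^2*(t^2 - 2*t - 15) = (t - 5)*(t - 2)*(t - 1)^2*(t + 3)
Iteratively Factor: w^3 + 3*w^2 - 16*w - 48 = (w + 4)*(w^2 - w - 12) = (w + 3)*(w + 4)*(w - 4)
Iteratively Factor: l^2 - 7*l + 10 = (l - 5)*(l - 2)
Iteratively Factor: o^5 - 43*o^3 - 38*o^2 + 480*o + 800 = (o - 5)*(o^4 + 5*o^3 - 18*o^2 - 128*o - 160) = (o - 5)*(o + 4)*(o^3 + o^2 - 22*o - 40) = (o - 5)*(o + 2)*(o + 4)*(o^2 - o - 20) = (o - 5)^2*(o + 2)*(o + 4)*(o + 4)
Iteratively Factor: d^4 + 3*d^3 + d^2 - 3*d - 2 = (d + 2)*(d^3 + d^2 - d - 1) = (d + 1)*(d + 2)*(d^2 - 1) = (d + 1)^2*(d + 2)*(d - 1)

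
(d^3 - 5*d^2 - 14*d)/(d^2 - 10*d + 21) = d*(d + 2)/(d - 3)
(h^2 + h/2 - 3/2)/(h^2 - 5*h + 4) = (h + 3/2)/(h - 4)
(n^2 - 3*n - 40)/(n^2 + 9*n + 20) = (n - 8)/(n + 4)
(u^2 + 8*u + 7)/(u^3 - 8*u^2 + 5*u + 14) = (u + 7)/(u^2 - 9*u + 14)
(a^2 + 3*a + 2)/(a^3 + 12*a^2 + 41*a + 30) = (a + 2)/(a^2 + 11*a + 30)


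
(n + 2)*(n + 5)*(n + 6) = n^3 + 13*n^2 + 52*n + 60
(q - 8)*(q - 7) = q^2 - 15*q + 56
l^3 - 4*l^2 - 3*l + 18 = (l - 3)^2*(l + 2)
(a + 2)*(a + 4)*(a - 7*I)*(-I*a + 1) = -I*a^4 - 6*a^3 - 6*I*a^3 - 36*a^2 - 15*I*a^2 - 48*a - 42*I*a - 56*I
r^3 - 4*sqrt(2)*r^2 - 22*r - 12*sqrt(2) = (r - 6*sqrt(2))*(r + sqrt(2))^2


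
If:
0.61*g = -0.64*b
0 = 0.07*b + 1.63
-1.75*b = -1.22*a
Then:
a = -33.40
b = -23.29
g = 24.43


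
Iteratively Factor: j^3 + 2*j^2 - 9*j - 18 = (j + 2)*(j^2 - 9) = (j + 2)*(j + 3)*(j - 3)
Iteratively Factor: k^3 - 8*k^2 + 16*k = (k)*(k^2 - 8*k + 16) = k*(k - 4)*(k - 4)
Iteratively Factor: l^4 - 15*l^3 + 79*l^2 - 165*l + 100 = (l - 5)*(l^3 - 10*l^2 + 29*l - 20) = (l - 5)*(l - 1)*(l^2 - 9*l + 20) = (l - 5)*(l - 4)*(l - 1)*(l - 5)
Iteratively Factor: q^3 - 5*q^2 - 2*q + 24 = (q - 4)*(q^2 - q - 6) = (q - 4)*(q - 3)*(q + 2)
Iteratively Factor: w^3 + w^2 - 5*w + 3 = (w + 3)*(w^2 - 2*w + 1) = (w - 1)*(w + 3)*(w - 1)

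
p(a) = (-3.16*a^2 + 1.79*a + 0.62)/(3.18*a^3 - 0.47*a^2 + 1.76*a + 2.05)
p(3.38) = -0.23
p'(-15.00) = 0.00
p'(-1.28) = 0.89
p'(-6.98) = 0.02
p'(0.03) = 0.50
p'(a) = (1.79 - 6.32*a)/(3.18*a^3 - 0.47*a^2 + 1.76*a + 2.05) + (-9.54*a^2 + 0.94*a - 1.76)*(-3.16*a^2 + 1.79*a + 0.62)/(3.18*a^3 - 0.47*a^2 + 1.76*a + 2.05)^2 = (10.0488*a^4 - 11.3844*a^3 - 10.6351*a^2 - 12.3732*a + 2.5783)/(10.1124*a^6 - 2.9892*a^5 + 11.4145*a^4 + 11.3836*a^3 + 1.1706*a^2 + 7.216*a + 4.2025)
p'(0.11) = 0.21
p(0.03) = 0.32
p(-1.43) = 0.78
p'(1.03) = -0.48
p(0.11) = 0.35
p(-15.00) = 0.07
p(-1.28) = 0.90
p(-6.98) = 0.15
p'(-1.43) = 0.64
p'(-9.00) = 0.01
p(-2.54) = 0.42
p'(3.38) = 0.05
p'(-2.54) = 0.17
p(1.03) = -0.13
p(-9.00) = 0.11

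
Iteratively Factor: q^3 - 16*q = (q - 4)*(q^2 + 4*q) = q*(q - 4)*(q + 4)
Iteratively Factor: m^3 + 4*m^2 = (m)*(m^2 + 4*m) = m^2*(m + 4)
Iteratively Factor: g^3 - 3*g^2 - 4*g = (g)*(g^2 - 3*g - 4) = g*(g + 1)*(g - 4)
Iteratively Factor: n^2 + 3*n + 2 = (n + 1)*(n + 2)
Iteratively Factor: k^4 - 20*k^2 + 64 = (k + 4)*(k^3 - 4*k^2 - 4*k + 16) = (k - 2)*(k + 4)*(k^2 - 2*k - 8) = (k - 2)*(k + 2)*(k + 4)*(k - 4)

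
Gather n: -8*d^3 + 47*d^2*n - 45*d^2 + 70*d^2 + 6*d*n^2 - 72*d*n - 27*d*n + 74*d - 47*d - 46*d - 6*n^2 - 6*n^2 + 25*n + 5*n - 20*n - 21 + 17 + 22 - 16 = -8*d^3 + 25*d^2 - 19*d + n^2*(6*d - 12) + n*(47*d^2 - 99*d + 10) + 2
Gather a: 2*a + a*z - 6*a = a*(z - 4)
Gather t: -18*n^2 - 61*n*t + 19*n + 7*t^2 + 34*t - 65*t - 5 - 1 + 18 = -18*n^2 + 19*n + 7*t^2 + t*(-61*n - 31) + 12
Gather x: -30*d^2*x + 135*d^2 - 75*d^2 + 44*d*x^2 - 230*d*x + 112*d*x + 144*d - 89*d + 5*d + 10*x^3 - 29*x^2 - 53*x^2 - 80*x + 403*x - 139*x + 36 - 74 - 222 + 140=60*d^2 + 60*d + 10*x^3 + x^2*(44*d - 82) + x*(-30*d^2 - 118*d + 184) - 120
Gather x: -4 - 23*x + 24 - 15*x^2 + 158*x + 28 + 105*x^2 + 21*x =90*x^2 + 156*x + 48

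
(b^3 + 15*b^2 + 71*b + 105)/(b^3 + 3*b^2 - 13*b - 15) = (b^2 + 10*b + 21)/(b^2 - 2*b - 3)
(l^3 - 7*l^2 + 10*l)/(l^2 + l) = (l^2 - 7*l + 10)/(l + 1)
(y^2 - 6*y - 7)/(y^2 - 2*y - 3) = (y - 7)/(y - 3)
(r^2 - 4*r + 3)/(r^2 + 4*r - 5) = (r - 3)/(r + 5)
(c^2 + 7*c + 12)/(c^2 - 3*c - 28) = (c + 3)/(c - 7)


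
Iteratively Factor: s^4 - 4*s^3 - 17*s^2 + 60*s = (s - 5)*(s^3 + s^2 - 12*s) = (s - 5)*(s + 4)*(s^2 - 3*s) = (s - 5)*(s - 3)*(s + 4)*(s)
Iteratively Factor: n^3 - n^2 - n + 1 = (n - 1)*(n^2 - 1) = (n - 1)^2*(n + 1)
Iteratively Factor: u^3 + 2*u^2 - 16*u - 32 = (u + 2)*(u^2 - 16) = (u - 4)*(u + 2)*(u + 4)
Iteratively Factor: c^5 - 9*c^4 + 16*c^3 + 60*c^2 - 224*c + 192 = (c - 4)*(c^4 - 5*c^3 - 4*c^2 + 44*c - 48) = (c - 4)*(c - 2)*(c^3 - 3*c^2 - 10*c + 24) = (c - 4)^2*(c - 2)*(c^2 + c - 6) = (c - 4)^2*(c - 2)^2*(c + 3)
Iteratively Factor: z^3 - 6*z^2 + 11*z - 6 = (z - 3)*(z^2 - 3*z + 2) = (z - 3)*(z - 2)*(z - 1)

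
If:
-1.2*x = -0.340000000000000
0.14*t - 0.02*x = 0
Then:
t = 0.04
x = 0.28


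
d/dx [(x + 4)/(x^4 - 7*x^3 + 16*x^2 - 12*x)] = (-3*x^3 - 8*x^2 + 52*x - 24)/(x^2*(x^5 - 12*x^4 + 57*x^3 - 134*x^2 + 156*x - 72))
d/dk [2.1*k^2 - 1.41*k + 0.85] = 4.2*k - 1.41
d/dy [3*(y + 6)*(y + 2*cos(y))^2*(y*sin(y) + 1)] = 3*(y + 2*cos(y))*((y + 6)*(y + 2*cos(y))*(y*cos(y) + sin(y)) - 2*(y + 6)*(y*sin(y) + 1)*(2*sin(y) - 1) + (y + 2*cos(y))*(y*sin(y) + 1))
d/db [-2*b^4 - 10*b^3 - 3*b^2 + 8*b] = -8*b^3 - 30*b^2 - 6*b + 8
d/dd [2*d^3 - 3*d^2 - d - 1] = 6*d^2 - 6*d - 1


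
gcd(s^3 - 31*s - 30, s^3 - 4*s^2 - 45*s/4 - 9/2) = s - 6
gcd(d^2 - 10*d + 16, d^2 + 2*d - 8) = d - 2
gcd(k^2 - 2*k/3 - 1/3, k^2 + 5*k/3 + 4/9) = k + 1/3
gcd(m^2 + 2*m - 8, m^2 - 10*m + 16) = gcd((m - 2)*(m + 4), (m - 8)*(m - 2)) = m - 2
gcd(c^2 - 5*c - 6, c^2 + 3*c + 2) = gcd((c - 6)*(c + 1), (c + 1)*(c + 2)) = c + 1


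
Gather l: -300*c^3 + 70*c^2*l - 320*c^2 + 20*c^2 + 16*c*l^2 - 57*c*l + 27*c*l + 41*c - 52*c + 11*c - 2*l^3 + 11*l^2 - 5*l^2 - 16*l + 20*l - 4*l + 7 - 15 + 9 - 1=-300*c^3 - 300*c^2 - 2*l^3 + l^2*(16*c + 6) + l*(70*c^2 - 30*c)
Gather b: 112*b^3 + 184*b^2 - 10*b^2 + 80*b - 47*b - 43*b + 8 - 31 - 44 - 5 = 112*b^3 + 174*b^2 - 10*b - 72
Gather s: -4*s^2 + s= -4*s^2 + s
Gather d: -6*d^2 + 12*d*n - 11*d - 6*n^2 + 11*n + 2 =-6*d^2 + d*(12*n - 11) - 6*n^2 + 11*n + 2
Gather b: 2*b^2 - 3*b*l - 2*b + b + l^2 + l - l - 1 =2*b^2 + b*(-3*l - 1) + l^2 - 1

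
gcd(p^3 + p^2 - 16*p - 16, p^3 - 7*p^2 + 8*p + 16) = p^2 - 3*p - 4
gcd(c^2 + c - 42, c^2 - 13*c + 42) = c - 6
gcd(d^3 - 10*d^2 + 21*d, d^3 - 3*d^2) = d^2 - 3*d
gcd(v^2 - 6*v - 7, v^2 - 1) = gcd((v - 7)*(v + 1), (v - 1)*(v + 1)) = v + 1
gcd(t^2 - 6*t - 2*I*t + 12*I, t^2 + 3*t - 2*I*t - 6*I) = t - 2*I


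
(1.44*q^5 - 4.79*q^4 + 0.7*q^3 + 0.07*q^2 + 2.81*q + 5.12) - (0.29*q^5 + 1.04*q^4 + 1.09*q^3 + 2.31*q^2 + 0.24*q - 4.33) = 1.15*q^5 - 5.83*q^4 - 0.39*q^3 - 2.24*q^2 + 2.57*q + 9.45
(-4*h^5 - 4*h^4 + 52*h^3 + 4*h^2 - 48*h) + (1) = -4*h^5 - 4*h^4 + 52*h^3 + 4*h^2 - 48*h + 1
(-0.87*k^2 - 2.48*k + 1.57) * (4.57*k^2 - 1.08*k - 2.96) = -3.9759*k^4 - 10.394*k^3 + 12.4285*k^2 + 5.6452*k - 4.6472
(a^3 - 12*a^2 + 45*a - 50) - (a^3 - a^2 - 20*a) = -11*a^2 + 65*a - 50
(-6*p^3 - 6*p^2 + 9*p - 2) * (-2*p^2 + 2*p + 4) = 12*p^5 - 54*p^3 - 2*p^2 + 32*p - 8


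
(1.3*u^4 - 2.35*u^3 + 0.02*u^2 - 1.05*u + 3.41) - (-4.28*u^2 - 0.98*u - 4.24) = 1.3*u^4 - 2.35*u^3 + 4.3*u^2 - 0.0700000000000001*u + 7.65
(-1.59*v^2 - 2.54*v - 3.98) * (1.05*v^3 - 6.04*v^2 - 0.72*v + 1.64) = -1.6695*v^5 + 6.9366*v^4 + 12.3074*v^3 + 23.2604*v^2 - 1.3*v - 6.5272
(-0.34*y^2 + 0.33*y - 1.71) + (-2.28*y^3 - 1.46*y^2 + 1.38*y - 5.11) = -2.28*y^3 - 1.8*y^2 + 1.71*y - 6.82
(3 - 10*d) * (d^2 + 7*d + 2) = -10*d^3 - 67*d^2 + d + 6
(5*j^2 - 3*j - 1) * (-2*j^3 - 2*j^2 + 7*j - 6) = -10*j^5 - 4*j^4 + 43*j^3 - 49*j^2 + 11*j + 6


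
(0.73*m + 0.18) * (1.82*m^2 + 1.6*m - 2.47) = 1.3286*m^3 + 1.4956*m^2 - 1.5151*m - 0.4446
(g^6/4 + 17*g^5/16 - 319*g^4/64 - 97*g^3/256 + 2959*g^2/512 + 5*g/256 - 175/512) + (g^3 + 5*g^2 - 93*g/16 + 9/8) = g^6/4 + 17*g^5/16 - 319*g^4/64 + 159*g^3/256 + 5519*g^2/512 - 1483*g/256 + 401/512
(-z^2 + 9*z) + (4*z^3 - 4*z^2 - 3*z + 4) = 4*z^3 - 5*z^2 + 6*z + 4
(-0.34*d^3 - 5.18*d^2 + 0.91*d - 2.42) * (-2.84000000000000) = 0.9656*d^3 + 14.7112*d^2 - 2.5844*d + 6.8728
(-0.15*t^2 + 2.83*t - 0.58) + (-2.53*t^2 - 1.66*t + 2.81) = -2.68*t^2 + 1.17*t + 2.23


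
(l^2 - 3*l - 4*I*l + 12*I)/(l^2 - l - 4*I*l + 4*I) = (l - 3)/(l - 1)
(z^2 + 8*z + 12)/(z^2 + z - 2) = (z + 6)/(z - 1)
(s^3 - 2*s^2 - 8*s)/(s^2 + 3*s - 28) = s*(s + 2)/(s + 7)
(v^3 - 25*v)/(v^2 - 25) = v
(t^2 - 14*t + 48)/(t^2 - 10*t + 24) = (t - 8)/(t - 4)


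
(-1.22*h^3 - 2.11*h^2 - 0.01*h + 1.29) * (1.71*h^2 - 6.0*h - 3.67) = -2.0862*h^5 + 3.7119*h^4 + 17.1203*h^3 + 10.0096*h^2 - 7.7033*h - 4.7343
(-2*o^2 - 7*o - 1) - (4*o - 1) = -2*o^2 - 11*o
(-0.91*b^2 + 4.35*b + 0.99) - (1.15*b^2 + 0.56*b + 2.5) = -2.06*b^2 + 3.79*b - 1.51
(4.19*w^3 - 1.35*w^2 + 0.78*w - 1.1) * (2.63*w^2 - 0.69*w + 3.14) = 11.0197*w^5 - 6.4416*w^4 + 16.1395*w^3 - 7.6702*w^2 + 3.2082*w - 3.454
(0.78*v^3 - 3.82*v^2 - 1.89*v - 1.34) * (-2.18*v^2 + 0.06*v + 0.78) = -1.7004*v^5 + 8.3744*v^4 + 4.4994*v^3 - 0.1718*v^2 - 1.5546*v - 1.0452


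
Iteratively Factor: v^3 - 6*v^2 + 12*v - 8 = (v - 2)*(v^2 - 4*v + 4) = (v - 2)^2*(v - 2)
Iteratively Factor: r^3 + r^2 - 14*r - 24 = (r + 3)*(r^2 - 2*r - 8) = (r + 2)*(r + 3)*(r - 4)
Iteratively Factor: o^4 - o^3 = (o)*(o^3 - o^2) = o^2*(o^2 - o) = o^3*(o - 1)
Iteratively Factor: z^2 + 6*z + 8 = (z + 4)*(z + 2)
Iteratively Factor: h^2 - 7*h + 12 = (h - 4)*(h - 3)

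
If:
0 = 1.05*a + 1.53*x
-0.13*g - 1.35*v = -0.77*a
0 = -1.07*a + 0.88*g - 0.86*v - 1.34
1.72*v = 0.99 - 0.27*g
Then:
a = 0.73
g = 2.58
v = 0.17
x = -0.50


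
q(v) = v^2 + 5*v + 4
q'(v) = 2*v + 5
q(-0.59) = 1.40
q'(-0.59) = 3.82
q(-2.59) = -2.24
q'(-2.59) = -0.18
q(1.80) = 16.24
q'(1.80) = 8.60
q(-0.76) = 0.78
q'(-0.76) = 3.48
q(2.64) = 24.17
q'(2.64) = 10.28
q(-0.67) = 1.10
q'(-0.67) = 3.66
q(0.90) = 9.31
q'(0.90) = 6.80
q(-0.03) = 3.85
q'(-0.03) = 4.94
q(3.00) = 28.00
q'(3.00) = 11.00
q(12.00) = 208.00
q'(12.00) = 29.00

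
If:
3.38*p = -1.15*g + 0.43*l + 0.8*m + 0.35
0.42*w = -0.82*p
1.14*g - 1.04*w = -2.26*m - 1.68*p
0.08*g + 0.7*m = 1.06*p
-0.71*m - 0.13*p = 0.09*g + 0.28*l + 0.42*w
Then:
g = 0.38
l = 0.05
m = -0.12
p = -0.05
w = 0.09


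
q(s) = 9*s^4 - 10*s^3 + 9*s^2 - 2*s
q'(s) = 36*s^3 - 30*s^2 + 18*s - 2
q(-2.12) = 321.77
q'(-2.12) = -518.00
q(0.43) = 0.32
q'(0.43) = 3.06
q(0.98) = 5.57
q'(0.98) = 20.71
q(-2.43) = 515.30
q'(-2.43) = -739.45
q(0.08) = -0.11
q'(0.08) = -0.73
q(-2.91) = 973.83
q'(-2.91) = -1195.54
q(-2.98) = 1060.27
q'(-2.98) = -1274.74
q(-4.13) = 3484.66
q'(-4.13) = -3124.07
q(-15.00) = 491430.00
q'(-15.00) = -128522.00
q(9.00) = 52470.00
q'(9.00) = 23974.00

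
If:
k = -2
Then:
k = -2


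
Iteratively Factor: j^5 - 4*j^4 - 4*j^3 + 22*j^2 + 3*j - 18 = (j - 1)*(j^4 - 3*j^3 - 7*j^2 + 15*j + 18) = (j - 1)*(j + 1)*(j^3 - 4*j^2 - 3*j + 18) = (j - 1)*(j + 1)*(j + 2)*(j^2 - 6*j + 9) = (j - 3)*(j - 1)*(j + 1)*(j + 2)*(j - 3)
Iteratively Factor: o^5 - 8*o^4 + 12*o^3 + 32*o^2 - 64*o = (o - 2)*(o^4 - 6*o^3 + 32*o) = (o - 4)*(o - 2)*(o^3 - 2*o^2 - 8*o) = (o - 4)*(o - 2)*(o + 2)*(o^2 - 4*o) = o*(o - 4)*(o - 2)*(o + 2)*(o - 4)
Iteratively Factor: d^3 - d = (d)*(d^2 - 1) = d*(d - 1)*(d + 1)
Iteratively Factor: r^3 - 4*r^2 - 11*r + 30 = (r - 5)*(r^2 + r - 6) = (r - 5)*(r + 3)*(r - 2)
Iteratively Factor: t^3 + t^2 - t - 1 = (t - 1)*(t^2 + 2*t + 1) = (t - 1)*(t + 1)*(t + 1)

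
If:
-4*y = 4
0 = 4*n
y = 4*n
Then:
No Solution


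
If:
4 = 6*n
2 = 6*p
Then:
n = 2/3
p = 1/3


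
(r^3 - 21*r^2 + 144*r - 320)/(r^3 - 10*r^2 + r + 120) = (r - 8)/(r + 3)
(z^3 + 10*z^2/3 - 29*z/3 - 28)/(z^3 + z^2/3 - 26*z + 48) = (3*z^2 + 19*z + 28)/(3*z^2 + 10*z - 48)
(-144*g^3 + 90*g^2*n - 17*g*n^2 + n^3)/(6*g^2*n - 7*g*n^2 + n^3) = (-24*g^2 + 11*g*n - n^2)/(n*(g - n))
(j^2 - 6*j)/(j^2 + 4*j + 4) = j*(j - 6)/(j^2 + 4*j + 4)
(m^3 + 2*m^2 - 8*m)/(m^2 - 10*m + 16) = m*(m + 4)/(m - 8)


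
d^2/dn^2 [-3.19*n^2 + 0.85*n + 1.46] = -6.38000000000000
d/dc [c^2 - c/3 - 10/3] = 2*c - 1/3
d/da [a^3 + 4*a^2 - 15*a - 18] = 3*a^2 + 8*a - 15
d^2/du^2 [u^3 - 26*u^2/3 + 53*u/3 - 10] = 6*u - 52/3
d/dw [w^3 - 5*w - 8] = 3*w^2 - 5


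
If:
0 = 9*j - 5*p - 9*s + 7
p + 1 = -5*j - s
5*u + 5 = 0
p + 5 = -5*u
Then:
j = -8/27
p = 0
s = 13/27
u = -1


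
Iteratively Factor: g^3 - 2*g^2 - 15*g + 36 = (g + 4)*(g^2 - 6*g + 9) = (g - 3)*(g + 4)*(g - 3)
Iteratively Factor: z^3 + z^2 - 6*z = (z + 3)*(z^2 - 2*z) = (z - 2)*(z + 3)*(z)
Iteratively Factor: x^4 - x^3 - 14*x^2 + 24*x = (x + 4)*(x^3 - 5*x^2 + 6*x) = (x - 3)*(x + 4)*(x^2 - 2*x) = x*(x - 3)*(x + 4)*(x - 2)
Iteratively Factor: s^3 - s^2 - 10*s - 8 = (s + 2)*(s^2 - 3*s - 4) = (s + 1)*(s + 2)*(s - 4)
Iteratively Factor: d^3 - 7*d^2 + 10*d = (d - 2)*(d^2 - 5*d) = d*(d - 2)*(d - 5)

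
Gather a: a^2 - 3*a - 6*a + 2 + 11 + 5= a^2 - 9*a + 18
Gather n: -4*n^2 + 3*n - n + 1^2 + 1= -4*n^2 + 2*n + 2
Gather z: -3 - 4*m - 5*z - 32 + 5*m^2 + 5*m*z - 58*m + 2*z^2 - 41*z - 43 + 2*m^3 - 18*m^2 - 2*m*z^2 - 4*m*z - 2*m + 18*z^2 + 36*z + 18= 2*m^3 - 13*m^2 - 64*m + z^2*(20 - 2*m) + z*(m - 10) - 60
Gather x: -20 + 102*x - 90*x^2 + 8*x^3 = 8*x^3 - 90*x^2 + 102*x - 20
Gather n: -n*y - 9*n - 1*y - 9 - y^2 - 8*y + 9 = n*(-y - 9) - y^2 - 9*y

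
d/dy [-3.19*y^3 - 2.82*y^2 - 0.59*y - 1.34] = -9.57*y^2 - 5.64*y - 0.59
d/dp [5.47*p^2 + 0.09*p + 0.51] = 10.94*p + 0.09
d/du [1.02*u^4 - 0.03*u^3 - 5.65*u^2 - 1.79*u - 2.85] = 4.08*u^3 - 0.09*u^2 - 11.3*u - 1.79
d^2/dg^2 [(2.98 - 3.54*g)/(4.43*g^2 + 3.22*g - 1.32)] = (-(3.54*g - 2.98)*(8.86*g + 3.22)*(17.72*g + 6.44) + (94.0932*g - 3.6052)*(4.43*g^2 + 3.22*g - 1.32))/(4.43*g^2 + 3.22*g - 1.32)^3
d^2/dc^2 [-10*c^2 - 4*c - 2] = -20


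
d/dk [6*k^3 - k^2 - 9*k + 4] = 18*k^2 - 2*k - 9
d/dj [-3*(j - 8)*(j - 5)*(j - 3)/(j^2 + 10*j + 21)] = 3*(-j^4 - 20*j^3 + 176*j^2 + 432*j - 2859)/(j^4 + 20*j^3 + 142*j^2 + 420*j + 441)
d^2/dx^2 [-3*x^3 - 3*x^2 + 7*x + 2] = -18*x - 6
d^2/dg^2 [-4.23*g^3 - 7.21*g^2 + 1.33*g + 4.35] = -25.38*g - 14.42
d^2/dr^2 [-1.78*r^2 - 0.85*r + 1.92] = -3.56000000000000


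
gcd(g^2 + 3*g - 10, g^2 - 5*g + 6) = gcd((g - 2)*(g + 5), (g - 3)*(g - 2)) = g - 2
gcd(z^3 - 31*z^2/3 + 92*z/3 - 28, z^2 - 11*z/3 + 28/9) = z - 7/3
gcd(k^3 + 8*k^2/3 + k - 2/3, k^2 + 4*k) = 1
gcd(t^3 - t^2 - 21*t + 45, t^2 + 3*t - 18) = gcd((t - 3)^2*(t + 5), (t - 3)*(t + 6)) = t - 3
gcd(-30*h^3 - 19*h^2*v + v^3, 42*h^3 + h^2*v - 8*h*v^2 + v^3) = 2*h + v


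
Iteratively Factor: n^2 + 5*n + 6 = (n + 2)*(n + 3)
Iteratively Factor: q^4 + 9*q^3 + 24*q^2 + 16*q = (q + 4)*(q^3 + 5*q^2 + 4*q) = q*(q + 4)*(q^2 + 5*q + 4) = q*(q + 1)*(q + 4)*(q + 4)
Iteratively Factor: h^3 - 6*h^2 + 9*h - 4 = (h - 1)*(h^2 - 5*h + 4) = (h - 1)^2*(h - 4)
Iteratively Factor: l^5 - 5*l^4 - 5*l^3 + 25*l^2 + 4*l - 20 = (l - 1)*(l^4 - 4*l^3 - 9*l^2 + 16*l + 20) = (l - 1)*(l + 2)*(l^3 - 6*l^2 + 3*l + 10) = (l - 5)*(l - 1)*(l + 2)*(l^2 - l - 2) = (l - 5)*(l - 2)*(l - 1)*(l + 2)*(l + 1)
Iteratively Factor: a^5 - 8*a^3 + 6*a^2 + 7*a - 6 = (a - 1)*(a^4 + a^3 - 7*a^2 - a + 6) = (a - 1)*(a + 3)*(a^3 - 2*a^2 - a + 2) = (a - 1)*(a + 1)*(a + 3)*(a^2 - 3*a + 2) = (a - 2)*(a - 1)*(a + 1)*(a + 3)*(a - 1)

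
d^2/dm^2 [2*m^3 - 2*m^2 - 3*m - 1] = 12*m - 4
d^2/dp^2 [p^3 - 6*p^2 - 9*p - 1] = 6*p - 12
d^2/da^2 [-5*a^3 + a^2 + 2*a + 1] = 2 - 30*a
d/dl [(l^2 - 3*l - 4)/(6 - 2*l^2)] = (-3*l^2 - 2*l - 9)/(2*(l^4 - 6*l^2 + 9))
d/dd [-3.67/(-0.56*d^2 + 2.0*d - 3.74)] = (7.34 - 4.1104*d)/(0.56*d^2 - 2.0*d + 3.74)^2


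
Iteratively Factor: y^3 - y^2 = (y - 1)*(y^2) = y*(y - 1)*(y)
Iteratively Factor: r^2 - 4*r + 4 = (r - 2)*(r - 2)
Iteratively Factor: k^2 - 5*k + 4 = (k - 1)*(k - 4)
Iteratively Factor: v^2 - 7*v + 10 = (v - 5)*(v - 2)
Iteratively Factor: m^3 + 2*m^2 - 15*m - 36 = (m + 3)*(m^2 - m - 12) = (m - 4)*(m + 3)*(m + 3)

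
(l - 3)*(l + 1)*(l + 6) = l^3 + 4*l^2 - 15*l - 18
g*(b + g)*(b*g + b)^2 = b^3*g^3 + 2*b^3*g^2 + b^3*g + b^2*g^4 + 2*b^2*g^3 + b^2*g^2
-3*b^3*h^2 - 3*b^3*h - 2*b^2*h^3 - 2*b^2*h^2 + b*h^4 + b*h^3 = h*(-3*b + h)*(b + h)*(b*h + b)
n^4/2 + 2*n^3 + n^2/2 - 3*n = n*(n/2 + 1)*(n - 1)*(n + 3)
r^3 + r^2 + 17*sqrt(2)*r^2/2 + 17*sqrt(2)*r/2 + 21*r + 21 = (r + 1)*(r + 3*sqrt(2)/2)*(r + 7*sqrt(2))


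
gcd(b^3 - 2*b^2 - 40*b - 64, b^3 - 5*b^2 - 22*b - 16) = b^2 - 6*b - 16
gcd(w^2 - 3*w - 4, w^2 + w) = w + 1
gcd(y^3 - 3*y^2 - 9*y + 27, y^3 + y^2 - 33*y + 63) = y^2 - 6*y + 9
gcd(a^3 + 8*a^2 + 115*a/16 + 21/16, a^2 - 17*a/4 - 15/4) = a + 3/4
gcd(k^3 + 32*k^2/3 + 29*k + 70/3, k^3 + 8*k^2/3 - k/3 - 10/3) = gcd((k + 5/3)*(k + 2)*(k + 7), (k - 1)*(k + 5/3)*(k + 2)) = k^2 + 11*k/3 + 10/3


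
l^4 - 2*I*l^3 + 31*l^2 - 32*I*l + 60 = (l - 6*I)*(l - 2*I)*(l + I)*(l + 5*I)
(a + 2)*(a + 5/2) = a^2 + 9*a/2 + 5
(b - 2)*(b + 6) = b^2 + 4*b - 12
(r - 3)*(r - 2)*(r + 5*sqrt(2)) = r^3 - 5*r^2 + 5*sqrt(2)*r^2 - 25*sqrt(2)*r + 6*r + 30*sqrt(2)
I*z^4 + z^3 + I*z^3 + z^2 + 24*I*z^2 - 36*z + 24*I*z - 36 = (z - 6*I)*(z + 2*I)*(z + 3*I)*(I*z + I)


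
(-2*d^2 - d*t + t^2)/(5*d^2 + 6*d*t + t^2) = (-2*d + t)/(5*d + t)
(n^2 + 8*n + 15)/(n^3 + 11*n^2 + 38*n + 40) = (n + 3)/(n^2 + 6*n + 8)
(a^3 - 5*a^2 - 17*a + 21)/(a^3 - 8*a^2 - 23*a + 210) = (a^2 + 2*a - 3)/(a^2 - a - 30)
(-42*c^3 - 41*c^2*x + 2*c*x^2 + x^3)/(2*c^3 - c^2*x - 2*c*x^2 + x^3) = (-42*c^2 + c*x + x^2)/(2*c^2 - 3*c*x + x^2)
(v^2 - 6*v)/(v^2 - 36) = v/(v + 6)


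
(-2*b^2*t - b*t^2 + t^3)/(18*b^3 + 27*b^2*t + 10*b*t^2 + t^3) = t*(-2*b + t)/(18*b^2 + 9*b*t + t^2)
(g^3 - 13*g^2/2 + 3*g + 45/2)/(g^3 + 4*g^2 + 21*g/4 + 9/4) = 2*(g^2 - 8*g + 15)/(2*g^2 + 5*g + 3)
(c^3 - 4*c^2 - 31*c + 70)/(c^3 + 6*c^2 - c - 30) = (c - 7)/(c + 3)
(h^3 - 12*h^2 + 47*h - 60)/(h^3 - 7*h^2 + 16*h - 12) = (h^2 - 9*h + 20)/(h^2 - 4*h + 4)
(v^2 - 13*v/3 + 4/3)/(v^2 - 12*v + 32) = (v - 1/3)/(v - 8)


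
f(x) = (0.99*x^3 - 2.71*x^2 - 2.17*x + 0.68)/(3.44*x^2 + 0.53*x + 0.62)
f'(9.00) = 0.29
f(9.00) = 1.70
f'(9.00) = 0.29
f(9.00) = 1.70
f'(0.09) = -4.89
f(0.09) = 0.67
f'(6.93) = 0.30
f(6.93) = 1.09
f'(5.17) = 0.30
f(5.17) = 0.56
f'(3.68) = 0.31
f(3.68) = 0.11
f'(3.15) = 0.32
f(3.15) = -0.06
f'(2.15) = 0.32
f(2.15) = -0.38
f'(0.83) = -0.06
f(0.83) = -0.71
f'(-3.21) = 0.37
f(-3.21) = -1.54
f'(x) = (-6.88*x - 0.53)*(0.99*x^3 - 2.71*x^2 - 2.17*x + 0.68)/(3.44*x^2 + 0.53*x + 0.62)^2 + (2.97*x^2 - 5.42*x - 2.17)/(3.44*x^2 + 0.53*x + 0.62) = (3.4056*x^4 + 1.0494*x^3 + 7.8699*x^2 - 8.0388*x - 1.7058)/(11.8336*x^4 + 3.6464*x^3 + 4.5465*x^2 + 0.6572*x + 0.3844)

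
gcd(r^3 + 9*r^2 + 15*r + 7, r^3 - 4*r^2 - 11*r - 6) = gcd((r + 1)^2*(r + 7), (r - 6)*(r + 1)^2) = r^2 + 2*r + 1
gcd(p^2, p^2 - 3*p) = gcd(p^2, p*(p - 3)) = p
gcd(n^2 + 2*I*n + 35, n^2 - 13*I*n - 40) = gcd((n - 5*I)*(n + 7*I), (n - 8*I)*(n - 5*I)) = n - 5*I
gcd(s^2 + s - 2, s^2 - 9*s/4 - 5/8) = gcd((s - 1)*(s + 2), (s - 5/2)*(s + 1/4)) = 1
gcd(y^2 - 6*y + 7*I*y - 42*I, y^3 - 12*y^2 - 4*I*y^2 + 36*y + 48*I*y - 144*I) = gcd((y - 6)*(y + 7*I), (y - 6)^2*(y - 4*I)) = y - 6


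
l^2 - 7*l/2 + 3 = (l - 2)*(l - 3/2)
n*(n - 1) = n^2 - n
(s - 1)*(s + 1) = s^2 - 1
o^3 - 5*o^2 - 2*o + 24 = (o - 4)*(o - 3)*(o + 2)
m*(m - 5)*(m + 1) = m^3 - 4*m^2 - 5*m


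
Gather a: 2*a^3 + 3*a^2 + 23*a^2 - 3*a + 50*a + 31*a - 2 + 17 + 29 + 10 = 2*a^3 + 26*a^2 + 78*a + 54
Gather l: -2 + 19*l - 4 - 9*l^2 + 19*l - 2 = -9*l^2 + 38*l - 8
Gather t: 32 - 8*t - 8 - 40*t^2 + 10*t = -40*t^2 + 2*t + 24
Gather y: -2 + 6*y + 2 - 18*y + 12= 12 - 12*y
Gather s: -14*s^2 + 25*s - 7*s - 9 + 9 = -14*s^2 + 18*s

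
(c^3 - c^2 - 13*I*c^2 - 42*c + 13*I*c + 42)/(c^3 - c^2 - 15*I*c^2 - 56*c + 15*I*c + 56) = (c - 6*I)/(c - 8*I)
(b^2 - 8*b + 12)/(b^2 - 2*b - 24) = (b - 2)/(b + 4)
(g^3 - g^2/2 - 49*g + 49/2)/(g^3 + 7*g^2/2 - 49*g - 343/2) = (2*g - 1)/(2*g + 7)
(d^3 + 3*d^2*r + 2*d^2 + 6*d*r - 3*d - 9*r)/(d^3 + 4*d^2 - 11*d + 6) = (d^2 + 3*d*r + 3*d + 9*r)/(d^2 + 5*d - 6)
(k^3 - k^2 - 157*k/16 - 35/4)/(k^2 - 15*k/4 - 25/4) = (k^2 - 9*k/4 - 7)/(k - 5)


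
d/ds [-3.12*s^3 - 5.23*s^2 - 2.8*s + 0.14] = -9.36*s^2 - 10.46*s - 2.8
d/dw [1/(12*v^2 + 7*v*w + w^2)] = (-7*v - 2*w)/(12*v^2 + 7*v*w + w^2)^2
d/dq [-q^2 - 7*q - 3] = -2*q - 7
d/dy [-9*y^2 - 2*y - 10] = -18*y - 2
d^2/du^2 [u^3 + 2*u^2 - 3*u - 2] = 6*u + 4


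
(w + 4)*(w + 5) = w^2 + 9*w + 20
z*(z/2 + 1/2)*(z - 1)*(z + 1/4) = z^4/2 + z^3/8 - z^2/2 - z/8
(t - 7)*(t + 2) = t^2 - 5*t - 14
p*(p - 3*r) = p^2 - 3*p*r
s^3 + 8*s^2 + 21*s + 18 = (s + 2)*(s + 3)^2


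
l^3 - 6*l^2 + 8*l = l*(l - 4)*(l - 2)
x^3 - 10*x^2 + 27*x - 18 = (x - 6)*(x - 3)*(x - 1)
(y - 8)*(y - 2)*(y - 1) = y^3 - 11*y^2 + 26*y - 16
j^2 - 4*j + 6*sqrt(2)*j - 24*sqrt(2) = (j - 4)*(j + 6*sqrt(2))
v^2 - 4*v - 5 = (v - 5)*(v + 1)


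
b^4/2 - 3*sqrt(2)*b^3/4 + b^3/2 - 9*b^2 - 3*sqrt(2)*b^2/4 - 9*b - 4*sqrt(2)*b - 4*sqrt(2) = (b/2 + sqrt(2))*(b + 1)*(b - 4*sqrt(2))*(b + sqrt(2)/2)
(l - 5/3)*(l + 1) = l^2 - 2*l/3 - 5/3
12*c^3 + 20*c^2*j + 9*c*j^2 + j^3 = (c + j)*(2*c + j)*(6*c + j)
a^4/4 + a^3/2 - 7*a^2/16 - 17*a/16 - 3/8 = (a/4 + 1/4)*(a - 3/2)*(a + 1/2)*(a + 2)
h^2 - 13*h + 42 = (h - 7)*(h - 6)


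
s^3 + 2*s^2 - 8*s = s*(s - 2)*(s + 4)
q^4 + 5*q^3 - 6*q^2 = q^2*(q - 1)*(q + 6)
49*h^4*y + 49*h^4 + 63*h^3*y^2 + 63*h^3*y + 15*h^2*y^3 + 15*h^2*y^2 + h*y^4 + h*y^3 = (h + y)*(7*h + y)^2*(h*y + h)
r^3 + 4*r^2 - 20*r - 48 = (r - 4)*(r + 2)*(r + 6)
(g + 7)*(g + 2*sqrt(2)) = g^2 + 2*sqrt(2)*g + 7*g + 14*sqrt(2)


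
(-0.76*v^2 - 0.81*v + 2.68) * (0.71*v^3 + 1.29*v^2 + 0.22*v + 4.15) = -0.5396*v^5 - 1.5555*v^4 + 0.6907*v^3 + 0.125*v^2 - 2.7719*v + 11.122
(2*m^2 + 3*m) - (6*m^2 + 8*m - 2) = -4*m^2 - 5*m + 2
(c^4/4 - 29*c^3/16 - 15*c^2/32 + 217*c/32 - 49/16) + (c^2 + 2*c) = c^4/4 - 29*c^3/16 + 17*c^2/32 + 281*c/32 - 49/16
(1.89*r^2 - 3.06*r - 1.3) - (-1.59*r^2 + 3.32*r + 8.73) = 3.48*r^2 - 6.38*r - 10.03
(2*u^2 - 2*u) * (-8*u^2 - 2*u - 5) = -16*u^4 + 12*u^3 - 6*u^2 + 10*u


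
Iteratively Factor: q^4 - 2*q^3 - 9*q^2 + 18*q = (q)*(q^3 - 2*q^2 - 9*q + 18) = q*(q + 3)*(q^2 - 5*q + 6) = q*(q - 3)*(q + 3)*(q - 2)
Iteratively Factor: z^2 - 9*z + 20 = (z - 5)*(z - 4)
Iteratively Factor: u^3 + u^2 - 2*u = (u + 2)*(u^2 - u) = u*(u + 2)*(u - 1)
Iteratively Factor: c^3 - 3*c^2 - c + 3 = (c - 1)*(c^2 - 2*c - 3) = (c - 1)*(c + 1)*(c - 3)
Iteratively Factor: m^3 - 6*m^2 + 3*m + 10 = (m - 5)*(m^2 - m - 2) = (m - 5)*(m - 2)*(m + 1)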